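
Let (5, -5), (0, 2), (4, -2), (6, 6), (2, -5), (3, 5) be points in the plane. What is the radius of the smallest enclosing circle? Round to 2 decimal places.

5.85

By Welzl's lemma the MEC is supported by two points (diametrically opposite) or three points (on a circumcircle).
The farthest pair is (6, 6)–(2, -5) with squared distance 137. The circle on this segment as diameter has centre (4, 0.5) and r² = 137/4 = 34.25.
Check (5, -5): distance² to centre = 31.25 ≤ 34.25, so it lies inside.
All remaining points lie in this disk, and no smaller disk contains both endpoints, so this is the minimum enclosing circle.
r = √(34.25) ≈ 5.85.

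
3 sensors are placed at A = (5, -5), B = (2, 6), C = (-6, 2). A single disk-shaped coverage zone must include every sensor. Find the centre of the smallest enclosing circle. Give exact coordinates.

(0.2, -0.4)

Side lengths²: AB² = 130, AC² = 170, BC² = 80.
Since AC² = 170 < 130 + 80 = 210, the triangle is acute, so the smallest enclosing circle is the circumcircle.
Circumcentre = (0.2, -0.4), r² = 44.2.
Centre = (0.2, -0.4).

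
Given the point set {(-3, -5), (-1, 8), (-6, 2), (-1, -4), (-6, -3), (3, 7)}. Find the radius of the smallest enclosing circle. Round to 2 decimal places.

6.78

The minimum enclosing circle is determined by three boundary points: (-3, -5), (-6, -3), (3, 7).
Their circumcentre is (-0.875, 1.4375) with r² = 45.95703125.
The farthest remaining point (-1, 8) is at distance² 43.08203125 ≤ 45.95703125.
r = √(45.95703125) ≈ 6.78.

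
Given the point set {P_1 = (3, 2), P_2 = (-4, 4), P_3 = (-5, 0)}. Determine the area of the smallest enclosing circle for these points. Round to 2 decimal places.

Side lengths²: P_1P_2² = 53, P_1P_3² = 68, P_2P_3² = 17.
Since P_1P_3² = 68 < 53 + 17 = 70, the triangle is acute, so the smallest enclosing circle is the circumcircle.
Circumcentre = (-31/30, 17/15), r² = 15317/900.
Area = π·r² = π·15317/900 ≈ 53.47.

53.47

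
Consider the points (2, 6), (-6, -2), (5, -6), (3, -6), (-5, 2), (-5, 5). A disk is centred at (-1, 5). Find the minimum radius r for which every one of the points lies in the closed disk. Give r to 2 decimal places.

The required radius is the distance from (-1, 5) to the farthest point.
Squared distances: 10, 74, 157, 137, 25, 16.
Maximum is 157, attained at (5, -6).
r = √157 ≈ 12.53.

12.53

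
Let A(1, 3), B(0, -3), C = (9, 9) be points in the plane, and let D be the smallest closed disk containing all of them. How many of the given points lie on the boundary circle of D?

Side lengths²: AB² = 37, AC² = 100, BC² = 225.
Since BC² = 225 ≥ 100 + 37 = 137, the angle opposite BC is not acute, so the smallest enclosing circle has BC as diameter.
Centre = midpoint of BC = (4.5, 3), r² = 225/4 = 56.25.
The points at distance exactly r from the centre are B, C — 2 points.

2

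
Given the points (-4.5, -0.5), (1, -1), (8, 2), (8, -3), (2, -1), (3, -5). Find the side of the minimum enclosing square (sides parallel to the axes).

12.5

The bounding box has width 12.5 and height 7.
An axis-aligned square enclosing the set must have side ≥ max(width, height).
So the minimum side is max(12.5, 7) = 12.5.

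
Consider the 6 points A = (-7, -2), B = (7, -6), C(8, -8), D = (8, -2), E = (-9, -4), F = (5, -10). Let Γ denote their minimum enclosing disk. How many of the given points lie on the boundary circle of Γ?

3

The minimum enclosing circle of a finite set is fixed by two of the points (as a diameter) or three (as a circumcircle).
The minimum enclosing circle is determined by three boundary points: C, D, E.
Their circumcentre is (-9/34, -5) with r² = 89365/1156.
The farthest remaining point A is at distance² 62845/1156 ≤ 89365/1156.
The points at distance exactly r from the centre are C, D, E — 3 points.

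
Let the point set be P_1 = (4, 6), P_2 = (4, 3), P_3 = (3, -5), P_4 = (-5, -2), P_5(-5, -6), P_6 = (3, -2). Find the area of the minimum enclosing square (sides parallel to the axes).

The bounding box has width 9 and height 12.
An axis-aligned square enclosing the set must have side ≥ max(width, height).
So the minimum side is max(9, 12) = 12.
Area = 12² = 144.

144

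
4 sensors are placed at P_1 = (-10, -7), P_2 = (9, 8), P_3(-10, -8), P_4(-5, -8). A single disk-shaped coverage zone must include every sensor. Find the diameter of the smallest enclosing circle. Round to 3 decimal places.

A smallest enclosing disk is always determined by at most three of the input points on its boundary.
The farthest pair is P_2–P_3 with squared distance 617. The circle on this segment as diameter has centre (-0.5, 0) and r² = 617/4 = 154.25.
Check P_1: distance² to centre = 139.25 ≤ 154.25, so it lies inside.
All remaining points lie in this disk, and no smaller disk contains both endpoints, so this is the minimum enclosing circle.
Diameter = 2r = 2√(154.25) ≈ 24.839.

24.839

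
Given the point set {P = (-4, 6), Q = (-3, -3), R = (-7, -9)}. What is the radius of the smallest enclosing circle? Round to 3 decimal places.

Side lengths²: PQ² = 82, PR² = 234, QR² = 52.
Since PR² = 234 ≥ 82 + 52 = 134, the angle opposite PR is not acute, so the smallest enclosing circle has PR as diameter.
Centre = midpoint of PR = (-5.5, -1.5), r² = 234/4 = 58.5.
r = √(58.5) ≈ 7.649.

7.649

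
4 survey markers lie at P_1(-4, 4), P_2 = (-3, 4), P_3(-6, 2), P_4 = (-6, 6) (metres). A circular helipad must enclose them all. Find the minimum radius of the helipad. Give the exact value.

13/6

The minimum enclosing circle is determined by three boundary points: P_2, P_3, P_4.
Their circumcentre is (-31/6, 4) with r² = 169/36.
The farthest remaining point P_1 is at distance² 49/36 ≤ 169/36.
r = √(169/36) = 13/6.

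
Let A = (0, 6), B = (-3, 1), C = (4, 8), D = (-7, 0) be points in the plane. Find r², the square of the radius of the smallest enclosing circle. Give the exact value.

46.25

A smallest enclosing disk is always determined by at most three of the input points on its boundary.
The farthest pair is C–D with squared distance 185. The circle on this segment as diameter has centre (-1.5, 4) and r² = 185/4 = 46.25.
Check A: distance² to centre = 6.25 ≤ 46.25, so it lies inside.
All remaining points lie in this disk, and no smaller disk contains both endpoints, so this is the minimum enclosing circle.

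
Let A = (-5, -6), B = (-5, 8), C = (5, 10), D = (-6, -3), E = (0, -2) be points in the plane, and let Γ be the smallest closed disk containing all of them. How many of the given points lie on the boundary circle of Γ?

2

The farthest pair is A–C with squared distance 356. The circle on this segment as diameter has centre (0, 2) and r² = 356/4 = 89.
Check B: distance² to centre = 61 ≤ 89, so it lies inside.
All remaining points lie in this disk, and no smaller disk contains both endpoints, so this is the minimum enclosing circle.
The points at distance exactly r from the centre are A, C — 2 points.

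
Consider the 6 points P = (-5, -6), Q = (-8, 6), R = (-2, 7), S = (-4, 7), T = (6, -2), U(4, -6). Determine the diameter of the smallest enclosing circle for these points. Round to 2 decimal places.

16.97

By Welzl's lemma the MEC is supported by two points (diametrically opposite) or three points (on a circumcircle).
The farthest pair is Q–U with squared distance 288. The circle on this segment as diameter has centre (-2, 0) and r² = 288/4 = 72.
Check P: distance² to centre = 45 ≤ 72, so it lies inside.
All remaining points lie in this disk, and no smaller disk contains both endpoints, so this is the minimum enclosing circle.
Diameter = 2r = 2√72 ≈ 16.97.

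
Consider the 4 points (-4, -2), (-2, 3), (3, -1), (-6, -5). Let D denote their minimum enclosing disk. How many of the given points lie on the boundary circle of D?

3

By Welzl's lemma the MEC is supported by two points (diametrically opposite) or three points (on a circumcircle).
The minimum enclosing circle is determined by three boundary points: (-2, 3), (3, -1), (-6, -5).
Their circumcentre is (-27/14, -57/28) with r² = 19885/784.
The farthest remaining point (-4, -2) is at distance² 3365/784 ≤ 19885/784.
The points at distance exactly r from the centre are (-2, 3), (3, -1), (-6, -5) — 3 points.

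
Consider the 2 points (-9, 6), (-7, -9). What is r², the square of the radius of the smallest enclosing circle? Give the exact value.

The smallest circle enclosing two points has them as diameter endpoints.
Centre = midpoint = (-8, -1.5); r² = |(-9, 6)−(-7, -9)|²/4 = 229/4 = 57.25.

57.25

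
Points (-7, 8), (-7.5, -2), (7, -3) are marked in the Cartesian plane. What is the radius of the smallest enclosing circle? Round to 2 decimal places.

Call the three points A, B, C in the order given.
Side lengths²: AB² = 100.25, AC² = 317, BC² = 211.25.
Since AC² = 317 ≥ 211.25 + 100.25 = 311.5, the angle opposite AC is not acute, so the smallest enclosing circle has AC as diameter.
Centre = midpoint of AC = (0, 2.5), r² = 317/4 = 79.25.
r = √(79.25) ≈ 8.90.

8.90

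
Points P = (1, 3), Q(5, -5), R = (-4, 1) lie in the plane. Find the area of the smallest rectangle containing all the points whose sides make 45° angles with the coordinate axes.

52.5

In coordinates u = x + y, v = x − y the rectangle is axis-aligned; the map (x,y)→(u,v) scales areas by 2.
u-values: 4, 0, -3; range = 4 − (-3) = 7.
v-values: -2, 10, -5; range = 10 − (-5) = 15.
Area = (7 × 15) / 2 = 52.5.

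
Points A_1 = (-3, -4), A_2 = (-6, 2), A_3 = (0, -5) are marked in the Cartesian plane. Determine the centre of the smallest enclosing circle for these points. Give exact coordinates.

(-3, -1.5)

Side lengths²: A_1A_2² = 45, A_1A_3² = 10, A_2A_3² = 85.
Since A_2A_3² = 85 ≥ 45 + 10 = 55, the angle opposite A_2A_3 is not acute, so the smallest enclosing circle has A_2A_3 as diameter.
Centre = midpoint of A_2A_3 = (-3, -1.5), r² = 85/4 = 21.25.
Centre = (-3, -1.5).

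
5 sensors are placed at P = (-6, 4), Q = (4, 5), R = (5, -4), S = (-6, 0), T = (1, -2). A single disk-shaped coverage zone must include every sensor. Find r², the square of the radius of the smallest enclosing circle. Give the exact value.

A smallest enclosing disk is always determined by at most three of the input points on its boundary.
The farthest pair is P–R with squared distance 185. The circle on this segment as diameter has centre (-0.5, 0) and r² = 185/4 = 46.25.
Check Q: distance² to centre = 45.25 ≤ 46.25, so it lies inside.
All remaining points lie in this disk, and no smaller disk contains both endpoints, so this is the minimum enclosing circle.

46.25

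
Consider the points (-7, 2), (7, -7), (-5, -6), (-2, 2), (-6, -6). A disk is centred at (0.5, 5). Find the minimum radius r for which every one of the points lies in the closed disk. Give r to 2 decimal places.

The required radius is the distance from (0.5, 5) to the farthest point.
Squared distances: 65.25, 186.25, 151.25, 15.25, 163.25.
Maximum is 186.25, attained at (7, -7).
r = √(186.25) ≈ 13.65.

13.65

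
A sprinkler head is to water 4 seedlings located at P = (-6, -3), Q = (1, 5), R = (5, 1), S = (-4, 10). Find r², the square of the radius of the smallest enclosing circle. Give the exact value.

23701/450

The minimum enclosing circle of a finite set is fixed by two of the points (as a diameter) or three (as a circumcircle).
The minimum enclosing circle is determined by three boundary points: P, R, S.
Their circumcentre is (-59/30, 91/30) with r² = 23701/450.
The farthest remaining point Q is at distance² 5701/450 ≤ 23701/450.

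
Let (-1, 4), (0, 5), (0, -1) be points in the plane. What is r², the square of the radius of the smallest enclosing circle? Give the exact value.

9

Call the three points A, B, C in the order given.
Side lengths²: AB² = 2, AC² = 26, BC² = 36.
Since BC² = 36 ≥ 26 + 2 = 28, the angle opposite BC is not acute, so the smallest enclosing circle has BC as diameter.
Centre = midpoint of BC = (0, 2), r² = 36/4 = 9.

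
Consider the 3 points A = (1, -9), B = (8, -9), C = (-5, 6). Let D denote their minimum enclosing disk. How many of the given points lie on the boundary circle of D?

Side lengths²: AB² = 49, AC² = 261, BC² = 394.
Since BC² = 394 ≥ 261 + 49 = 310, the angle opposite BC is not acute, so the smallest enclosing circle has BC as diameter.
Centre = midpoint of BC = (1.5, -1.5), r² = 394/4 = 98.5.
The points at distance exactly r from the centre are B, C — 2 points.

2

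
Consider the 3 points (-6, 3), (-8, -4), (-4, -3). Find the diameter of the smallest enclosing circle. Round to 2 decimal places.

Call the three points A, B, C in the order given.
Side lengths²: AB² = 53, AC² = 40, BC² = 17.
Since AB² = 53 < 40 + 17 = 57, the triangle is acute, so the smallest enclosing circle is the circumcircle.
Circumcentre = (-175/26, -15/26), r² = 4505/338.
Diameter = 2r = 2√(4505/338) ≈ 7.30.

7.30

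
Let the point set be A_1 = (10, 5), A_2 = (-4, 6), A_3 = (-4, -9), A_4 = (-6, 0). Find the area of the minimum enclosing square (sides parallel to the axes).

The bounding box has width 16 and height 15.
An axis-aligned square enclosing the set must have side ≥ max(width, height).
So the minimum side is max(16, 15) = 16.
Area = 16² = 256.

256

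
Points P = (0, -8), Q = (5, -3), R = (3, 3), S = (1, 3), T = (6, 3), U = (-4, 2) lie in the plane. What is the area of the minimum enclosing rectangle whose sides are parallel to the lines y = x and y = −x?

119

In coordinates u = x + y, v = x − y the rectangle is axis-aligned; the map (x,y)→(u,v) scales areas by 2.
u-values: -8, 2, 6, 4, 9, -2; range = 9 − (-8) = 17.
v-values: 8, 8, 0, -2, 3, -6; range = 8 − (-6) = 14.
Area = (17 × 14) / 2 = 119.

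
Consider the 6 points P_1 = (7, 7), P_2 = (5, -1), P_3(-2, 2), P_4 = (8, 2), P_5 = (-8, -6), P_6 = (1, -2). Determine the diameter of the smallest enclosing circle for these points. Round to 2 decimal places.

The minimum enclosing circle of a finite set is fixed by two of the points (as a diameter) or three (as a circumcircle).
The farthest pair is P_1–P_5 with squared distance 394. The circle on this segment as diameter has centre (-0.5, 0.5) and r² = 394/4 = 98.5.
Check P_2: distance² to centre = 32.5 ≤ 98.5, so it lies inside.
All remaining points lie in this disk, and no smaller disk contains both endpoints, so this is the minimum enclosing circle.
Diameter = 2r = 2√(98.5) ≈ 19.85.

19.85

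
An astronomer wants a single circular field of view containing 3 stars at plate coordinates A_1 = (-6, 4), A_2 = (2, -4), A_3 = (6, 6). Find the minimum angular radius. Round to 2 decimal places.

6.62

Side lengths²: A_1A_2² = 128, A_1A_3² = 148, A_2A_3² = 116.
Since A_1A_3² = 148 < 128 + 116 = 244, the triangle is acute, so the smallest enclosing circle is the circumcircle.
Circumcentre = (3/7, 17/7), r² = 2146/49.
r = √(2146/49) ≈ 6.62.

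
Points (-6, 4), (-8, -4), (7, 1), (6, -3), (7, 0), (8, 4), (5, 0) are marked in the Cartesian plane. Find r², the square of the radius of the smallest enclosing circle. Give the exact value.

By Welzl's lemma the MEC is supported by two points (diametrically opposite) or three points (on a circumcircle).
The farthest pair is (-8, -4)–(8, 4) with squared distance 320. The circle on this segment as diameter has centre (0, 0) and r² = 320/4 = 80.
Check (-6, 4): distance² to centre = 52 ≤ 80, so it lies inside.
All remaining points lie in this disk, and no smaller disk contains both endpoints, so this is the minimum enclosing circle.

80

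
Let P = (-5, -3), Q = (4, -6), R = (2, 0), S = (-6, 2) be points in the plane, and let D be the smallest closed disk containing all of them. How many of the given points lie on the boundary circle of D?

2

The minimum enclosing circle of a finite set is fixed by two of the points (as a diameter) or three (as a circumcircle).
The farthest pair is Q–S with squared distance 164. The circle on this segment as diameter has centre (-1, -2) and r² = 164/4 = 41.
Check P: distance² to centre = 17 ≤ 41, so it lies inside.
All remaining points lie in this disk, and no smaller disk contains both endpoints, so this is the minimum enclosing circle.
The points at distance exactly r from the centre are Q, S — 2 points.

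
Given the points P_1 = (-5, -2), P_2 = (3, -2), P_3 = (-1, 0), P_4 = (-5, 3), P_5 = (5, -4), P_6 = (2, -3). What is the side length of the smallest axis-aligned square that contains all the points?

The bounding box has width 10 and height 7.
An axis-aligned square enclosing the set must have side ≥ max(width, height).
So the minimum side is max(10, 7) = 10.

10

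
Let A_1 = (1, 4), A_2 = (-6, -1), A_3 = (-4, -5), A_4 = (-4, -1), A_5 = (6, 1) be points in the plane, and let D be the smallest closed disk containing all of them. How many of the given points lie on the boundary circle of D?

A smallest enclosing disk is always determined by at most three of the input points on its boundary.
The minimum enclosing circle is determined by three boundary points: A_2, A_3, A_5.
Their circumcentre is (1/13, -6/13) with r² = 6290/169.
The farthest remaining point A_1 is at distance² 3508/169 ≤ 6290/169.
The points at distance exactly r from the centre are A_2, A_3, A_5 — 3 points.

3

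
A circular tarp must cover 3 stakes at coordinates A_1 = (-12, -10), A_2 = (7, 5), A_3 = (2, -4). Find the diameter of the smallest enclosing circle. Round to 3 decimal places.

24.207

Side lengths²: A_1A_2² = 586, A_1A_3² = 232, A_2A_3² = 106.
Since A_1A_2² = 586 ≥ 232 + 106 = 338, the angle opposite A_1A_2 is not acute, so the smallest enclosing circle has A_1A_2 as diameter.
Centre = midpoint of A_1A_2 = (-2.5, -2.5), r² = 586/4 = 146.5.
Diameter = 2r = 2√(146.5) ≈ 24.207.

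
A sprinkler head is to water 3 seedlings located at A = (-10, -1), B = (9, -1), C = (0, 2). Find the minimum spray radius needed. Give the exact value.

Side lengths²: AB² = 361, AC² = 109, BC² = 90.
Since AB² = 361 ≥ 109 + 90 = 199, the angle opposite AB is not acute, so the smallest enclosing circle has AB as diameter.
Centre = midpoint of AB = (-0.5, -1), r² = 361/4 = 90.25.
r = √(90.25) = 9.5.

9.5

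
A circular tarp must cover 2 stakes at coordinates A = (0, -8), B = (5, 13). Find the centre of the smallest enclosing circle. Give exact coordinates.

The smallest circle enclosing two points has them as diameter endpoints.
Centre = midpoint = (2.5, 2.5); r² = |AB|²/4 = 466/4 = 116.5.
Centre = (2.5, 2.5).

(2.5, 2.5)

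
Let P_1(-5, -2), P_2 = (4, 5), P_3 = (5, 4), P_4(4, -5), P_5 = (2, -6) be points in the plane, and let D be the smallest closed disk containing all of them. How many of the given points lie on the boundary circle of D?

A smallest enclosing disk is always determined by at most three of the input points on its boundary.
The minimum enclosing circle is determined by three boundary points: P_1, P_2, P_5.
Their circumcentre is (25/34, -3/34) with r² = 21125/578.
The farthest remaining point P_3 is at distance² 20173/578 ≤ 21125/578.
The points at distance exactly r from the centre are P_1, P_2, P_5 — 3 points.

3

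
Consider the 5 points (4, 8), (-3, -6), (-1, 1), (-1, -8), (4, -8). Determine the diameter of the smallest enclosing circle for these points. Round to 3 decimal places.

By Welzl's lemma the MEC is supported by two points (diametrically opposite) or three points (on a circumcircle).
The farthest pair is (4, 8)–(-1, -8) with squared distance 281. The circle on this segment as diameter has centre (1.5, 0) and r² = 281/4 = 70.25.
Check (-3, -6): distance² to centre = 56.25 ≤ 70.25, so it lies inside.
All remaining points lie in this disk, and no smaller disk contains both endpoints, so this is the minimum enclosing circle.
Diameter = 2r = 2√(70.25) ≈ 16.763.

16.763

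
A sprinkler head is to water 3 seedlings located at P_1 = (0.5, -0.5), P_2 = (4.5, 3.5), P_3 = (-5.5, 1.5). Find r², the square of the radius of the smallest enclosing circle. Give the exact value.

26

Side lengths²: P_1P_2² = 32, P_1P_3² = 40, P_2P_3² = 104.
Since P_2P_3² = 104 ≥ 40 + 32 = 72, the angle opposite P_2P_3 is not acute, so the smallest enclosing circle has P_2P_3 as diameter.
Centre = midpoint of P_2P_3 = (-0.5, 2.5), r² = 104/4 = 26.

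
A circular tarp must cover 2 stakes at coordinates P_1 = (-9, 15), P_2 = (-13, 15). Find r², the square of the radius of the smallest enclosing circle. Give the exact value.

The smallest circle enclosing two points has them as diameter endpoints.
Centre = midpoint = (-11, 15); r² = |P_1P_2|²/4 = 16/4 = 4.

4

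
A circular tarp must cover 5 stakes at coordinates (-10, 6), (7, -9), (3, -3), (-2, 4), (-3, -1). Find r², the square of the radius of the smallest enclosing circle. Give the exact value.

128.5

The minimum enclosing circle of a finite set is fixed by two of the points (as a diameter) or three (as a circumcircle).
The farthest pair is (-10, 6)–(7, -9) with squared distance 514. The circle on this segment as diameter has centre (-1.5, -1.5) and r² = 514/4 = 128.5.
Check (3, -3): distance² to centre = 22.5 ≤ 128.5, so it lies inside.
All remaining points lie in this disk, and no smaller disk contains both endpoints, so this is the minimum enclosing circle.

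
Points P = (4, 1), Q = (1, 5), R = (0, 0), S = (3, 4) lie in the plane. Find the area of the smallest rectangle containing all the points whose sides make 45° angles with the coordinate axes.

In coordinates u = x + y, v = x − y the rectangle is axis-aligned; the map (x,y)→(u,v) scales areas by 2.
u-values: 5, 6, 0, 7; range = 7 − 0 = 7.
v-values: 3, -4, 0, -1; range = 3 − (-4) = 7.
Area = (7 × 7) / 2 = 24.5.

24.5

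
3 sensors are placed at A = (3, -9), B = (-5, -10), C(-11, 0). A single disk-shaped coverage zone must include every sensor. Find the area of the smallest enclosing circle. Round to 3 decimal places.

Side lengths²: AB² = 65, AC² = 277, BC² = 136.
Since AC² = 277 ≥ 136 + 65 = 201, the angle opposite AC is not acute, so the smallest enclosing circle has AC as diameter.
Centre = midpoint of AC = (-4, -4.5), r² = 277/4 = 69.25.
Area = π·r² = π·69.25 ≈ 217.555.

217.555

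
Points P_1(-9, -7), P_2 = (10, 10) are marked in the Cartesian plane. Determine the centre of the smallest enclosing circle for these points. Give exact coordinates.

The smallest circle enclosing two points has them as diameter endpoints.
Centre = midpoint = (0.5, 1.5); r² = |P_1P_2|²/4 = 650/4 = 162.5.
Centre = (0.5, 1.5).

(0.5, 1.5)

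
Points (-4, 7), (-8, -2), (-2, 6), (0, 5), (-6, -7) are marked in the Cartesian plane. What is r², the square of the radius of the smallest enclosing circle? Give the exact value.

50

By Welzl's lemma the MEC is supported by two points (diametrically opposite) or three points (on a circumcircle).
The farthest pair is (-4, 7)–(-6, -7) with squared distance 200. The circle on this segment as diameter has centre (-5, 0) and r² = 200/4 = 50.
Check (-8, -2): distance² to centre = 13 ≤ 50, so it lies inside.
All remaining points lie in this disk, and no smaller disk contains both endpoints, so this is the minimum enclosing circle.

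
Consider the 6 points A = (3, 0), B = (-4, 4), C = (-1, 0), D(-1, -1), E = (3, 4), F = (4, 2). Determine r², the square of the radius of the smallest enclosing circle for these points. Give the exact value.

The minimum enclosing circle of a finite set is fixed by two of the points (as a diameter) or three (as a circumcircle).
The minimum enclosing circle is determined by three boundary points: A, B, F.
Their circumcentre is (-1/18, 25/9) with r² = 5525/324.
The farthest remaining point D is at distance² 4913/324 ≤ 5525/324.

5525/324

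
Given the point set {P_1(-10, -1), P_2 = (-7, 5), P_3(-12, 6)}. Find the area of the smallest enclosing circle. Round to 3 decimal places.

44.722

Side lengths²: P_1P_2² = 45, P_1P_3² = 53, P_2P_3² = 26.
Since P_1P_3² = 53 < 45 + 26 = 71, the triangle is acute, so the smallest enclosing circle is the circumcircle.
Circumcentre = (-221/22, 61/22), r² = 3445/242.
Area = π·r² = π·3445/242 ≈ 44.722.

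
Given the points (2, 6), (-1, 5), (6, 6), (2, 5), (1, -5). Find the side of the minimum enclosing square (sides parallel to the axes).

The bounding box has width 7 and height 11.
An axis-aligned square enclosing the set must have side ≥ max(width, height).
So the minimum side is max(7, 11) = 11.

11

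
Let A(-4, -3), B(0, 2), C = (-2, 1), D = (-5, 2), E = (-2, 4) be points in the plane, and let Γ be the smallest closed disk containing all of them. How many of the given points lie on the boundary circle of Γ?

The minimum enclosing circle of a finite set is fixed by two of the points (as a diameter) or three (as a circumcircle).
The farthest pair is A–E with squared distance 53. The circle on this segment as diameter has centre (-3, 0.5) and r² = 53/4 = 13.25.
Check B: distance² to centre = 11.25 ≤ 13.25, so it lies inside.
All remaining points lie in this disk, and no smaller disk contains both endpoints, so this is the minimum enclosing circle.
The points at distance exactly r from the centre are A, E — 2 points.

2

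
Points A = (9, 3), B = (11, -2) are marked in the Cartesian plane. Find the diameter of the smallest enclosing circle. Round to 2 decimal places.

5.39

The smallest circle enclosing two points has them as diameter endpoints.
Centre = midpoint = (10, 0.5); r² = |AB|²/4 = 29/4 = 7.25.
Diameter = 2r = 2√(7.25) ≈ 5.39.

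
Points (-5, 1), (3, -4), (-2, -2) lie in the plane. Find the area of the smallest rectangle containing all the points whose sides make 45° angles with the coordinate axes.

In coordinates u = x + y, v = x − y the rectangle is axis-aligned; the map (x,y)→(u,v) scales areas by 2.
u-values: -4, -1, -4; range = -1 − (-4) = 3.
v-values: -6, 7, 0; range = 7 − (-6) = 13.
Area = (3 × 13) / 2 = 19.5.

19.5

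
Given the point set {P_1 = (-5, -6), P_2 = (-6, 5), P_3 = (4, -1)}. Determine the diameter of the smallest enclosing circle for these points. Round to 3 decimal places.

Side lengths²: P_1P_2² = 122, P_1P_3² = 106, P_2P_3² = 136.
Since P_2P_3² = 136 < 122 + 106 = 228, the triangle is acute, so the smallest enclosing circle is the circumcircle.
Circumcentre = (-121/52, -11/52), r² = 54961/1352.
Diameter = 2r = 2√(54961/1352) ≈ 12.752.

12.752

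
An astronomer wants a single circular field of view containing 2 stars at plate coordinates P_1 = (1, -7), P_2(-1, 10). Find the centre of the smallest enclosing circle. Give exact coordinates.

The smallest circle enclosing two points has them as diameter endpoints.
Centre = midpoint = (0, 1.5); r² = |P_1P_2|²/4 = 293/4 = 73.25.
Centre = (0, 1.5).

(0, 1.5)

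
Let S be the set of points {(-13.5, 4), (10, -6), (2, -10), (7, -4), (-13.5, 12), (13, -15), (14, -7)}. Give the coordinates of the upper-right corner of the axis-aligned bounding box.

x-range [-13.5, 14], y-range [-15, 12].
The upper-right corner is (14, 12).

(14, 12)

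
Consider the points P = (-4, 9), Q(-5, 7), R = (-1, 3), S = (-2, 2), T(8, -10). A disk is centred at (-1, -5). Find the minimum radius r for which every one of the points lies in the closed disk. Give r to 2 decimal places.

14.32

The required radius is the distance from (-1, -5) to the farthest point.
Squared distances: 205, 160, 64, 50, 106.
Maximum is 205, attained at P.
r = √205 ≈ 14.32.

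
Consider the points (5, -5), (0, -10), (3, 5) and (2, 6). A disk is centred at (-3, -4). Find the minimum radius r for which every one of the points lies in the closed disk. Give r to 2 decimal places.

The required radius is the distance from (-3, -4) to the farthest point.
Squared distances: 65, 45, 117, 125.
Maximum is 125, attained at (2, 6).
r = √125 ≈ 11.18.

11.18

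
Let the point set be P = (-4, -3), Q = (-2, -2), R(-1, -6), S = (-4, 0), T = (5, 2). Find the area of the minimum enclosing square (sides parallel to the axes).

The bounding box has width 9 and height 8.
An axis-aligned square enclosing the set must have side ≥ max(width, height).
So the minimum side is max(9, 8) = 9.
Area = 9² = 81.

81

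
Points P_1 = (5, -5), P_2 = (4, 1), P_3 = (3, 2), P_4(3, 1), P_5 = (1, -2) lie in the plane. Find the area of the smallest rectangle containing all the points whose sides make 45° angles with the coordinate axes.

In coordinates u = x + y, v = x − y the rectangle is axis-aligned; the map (x,y)→(u,v) scales areas by 2.
u-values: 0, 5, 5, 4, -1; range = 5 − (-1) = 6.
v-values: 10, 3, 1, 2, 3; range = 10 − 1 = 9.
Area = (6 × 9) / 2 = 27.

27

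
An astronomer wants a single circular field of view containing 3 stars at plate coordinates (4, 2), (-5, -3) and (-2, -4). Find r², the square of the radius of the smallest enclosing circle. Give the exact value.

26.5

Call the three points A, B, C in the order given.
Side lengths²: AB² = 106, AC² = 72, BC² = 10.
Since AB² = 106 ≥ 72 + 10 = 82, the angle opposite AB is not acute, so the smallest enclosing circle has AB as diameter.
Centre = midpoint of AB = (-0.5, -0.5), r² = 106/4 = 26.5.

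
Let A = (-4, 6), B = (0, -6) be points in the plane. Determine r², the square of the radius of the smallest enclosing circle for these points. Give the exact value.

The smallest circle enclosing two points has them as diameter endpoints.
Centre = midpoint = (-2, 0); r² = |AB|²/4 = 160/4 = 40.

40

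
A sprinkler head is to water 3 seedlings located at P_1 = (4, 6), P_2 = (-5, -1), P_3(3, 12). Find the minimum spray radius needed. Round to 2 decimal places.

Side lengths²: P_1P_2² = 130, P_1P_3² = 37, P_2P_3² = 233.
Since P_2P_3² = 233 ≥ 130 + 37 = 167, the angle opposite P_2P_3 is not acute, so the smallest enclosing circle has P_2P_3 as diameter.
Centre = midpoint of P_2P_3 = (-1, 5.5), r² = 233/4 = 58.25.
r = √(58.25) ≈ 7.63.

7.63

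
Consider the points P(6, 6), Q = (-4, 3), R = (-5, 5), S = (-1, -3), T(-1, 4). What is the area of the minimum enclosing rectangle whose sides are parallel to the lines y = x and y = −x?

96

In coordinates u = x + y, v = x − y the rectangle is axis-aligned; the map (x,y)→(u,v) scales areas by 2.
u-values: 12, -1, 0, -4, 3; range = 12 − (-4) = 16.
v-values: 0, -7, -10, 2, -5; range = 2 − (-10) = 12.
Area = (16 × 12) / 2 = 96.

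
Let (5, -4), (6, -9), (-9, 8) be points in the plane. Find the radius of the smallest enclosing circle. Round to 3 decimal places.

Call the three points A, B, C in the order given.
Side lengths²: AB² = 26, AC² = 340, BC² = 514.
Since BC² = 514 ≥ 340 + 26 = 366, the angle opposite BC is not acute, so the smallest enclosing circle has BC as diameter.
Centre = midpoint of BC = (-1.5, -0.5), r² = 514/4 = 128.5.
r = √(128.5) ≈ 11.336.

11.336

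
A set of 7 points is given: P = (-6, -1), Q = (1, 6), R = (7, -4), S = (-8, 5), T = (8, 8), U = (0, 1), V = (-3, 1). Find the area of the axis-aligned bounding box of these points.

x ranges over [-8, 8], width 16.
y ranges over [-4, 8], height 12.
Area = 16 × 12 = 192.

192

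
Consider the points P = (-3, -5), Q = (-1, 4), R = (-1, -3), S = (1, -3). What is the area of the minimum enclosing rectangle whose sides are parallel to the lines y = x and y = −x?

49.5

In coordinates u = x + y, v = x − y the rectangle is axis-aligned; the map (x,y)→(u,v) scales areas by 2.
u-values: -8, 3, -4, -2; range = 3 − (-8) = 11.
v-values: 2, -5, 2, 4; range = 4 − (-5) = 9.
Area = (11 × 9) / 2 = 49.5.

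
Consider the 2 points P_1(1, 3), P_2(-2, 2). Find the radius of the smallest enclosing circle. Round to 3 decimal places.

The smallest circle enclosing two points has them as diameter endpoints.
Centre = midpoint = (-0.5, 2.5); r² = |P_1P_2|²/4 = 10/4 = 2.5.
r = √(2.5) ≈ 1.581.

1.581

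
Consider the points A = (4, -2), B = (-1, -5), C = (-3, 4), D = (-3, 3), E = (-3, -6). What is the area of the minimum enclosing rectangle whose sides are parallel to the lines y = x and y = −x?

71.5

In coordinates u = x + y, v = x − y the rectangle is axis-aligned; the map (x,y)→(u,v) scales areas by 2.
u-values: 2, -6, 1, 0, -9; range = 2 − (-9) = 11.
v-values: 6, 4, -7, -6, 3; range = 6 − (-7) = 13.
Area = (11 × 13) / 2 = 71.5.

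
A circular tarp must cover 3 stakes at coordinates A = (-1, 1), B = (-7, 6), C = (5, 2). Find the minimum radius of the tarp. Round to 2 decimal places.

Side lengths²: AB² = 61, AC² = 37, BC² = 160.
Since BC² = 160 ≥ 61 + 37 = 98, the angle opposite BC is not acute, so the smallest enclosing circle has BC as diameter.
Centre = midpoint of BC = (-1, 4), r² = 160/4 = 40.
r = √40 ≈ 6.32.

6.32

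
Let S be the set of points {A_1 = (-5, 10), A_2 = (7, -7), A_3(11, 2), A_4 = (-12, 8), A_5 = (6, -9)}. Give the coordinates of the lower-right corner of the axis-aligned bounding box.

(11, -9)

x-range [-12, 11], y-range [-9, 10].
The lower-right corner is (11, -9).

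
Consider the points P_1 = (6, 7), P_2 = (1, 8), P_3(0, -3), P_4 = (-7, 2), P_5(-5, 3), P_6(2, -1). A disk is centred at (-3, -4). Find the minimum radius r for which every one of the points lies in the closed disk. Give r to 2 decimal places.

The required radius is the distance from (-3, -4) to the farthest point.
Squared distances: 202, 160, 10, 52, 53, 34.
Maximum is 202, attained at P_1.
r = √202 ≈ 14.21.

14.21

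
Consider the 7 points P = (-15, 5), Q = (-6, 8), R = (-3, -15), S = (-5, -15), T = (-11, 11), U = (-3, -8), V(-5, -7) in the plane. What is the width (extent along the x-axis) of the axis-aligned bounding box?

max x = -3, min x = -15, so width = 12.

12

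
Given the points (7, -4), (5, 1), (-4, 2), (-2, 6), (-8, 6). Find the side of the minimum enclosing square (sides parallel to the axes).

15

The bounding box has width 15 and height 10.
An axis-aligned square enclosing the set must have side ≥ max(width, height).
So the minimum side is max(15, 10) = 15.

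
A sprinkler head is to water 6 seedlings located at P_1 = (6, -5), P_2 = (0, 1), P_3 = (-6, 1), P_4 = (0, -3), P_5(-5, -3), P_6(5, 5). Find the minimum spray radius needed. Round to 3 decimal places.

A smallest enclosing disk is always determined by at most three of the input points on its boundary.
The minimum enclosing circle is determined by three boundary points: P_1, P_3, P_6.
Their circumcentre is (29/38, -9/19) with r² = 69185/1444.
The farthest remaining point P_5 is at distance² 57177/1444 ≤ 69185/1444.
r = √(69185/1444) ≈ 6.922.

6.922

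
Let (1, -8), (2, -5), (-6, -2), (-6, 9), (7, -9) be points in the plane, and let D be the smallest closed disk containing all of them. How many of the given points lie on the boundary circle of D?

The farthest pair is (-6, 9)–(7, -9) with squared distance 493. The circle on this segment as diameter has centre (0.5, 0) and r² = 493/4 = 123.25.
Check (1, -8): distance² to centre = 64.25 ≤ 123.25, so it lies inside.
All remaining points lie in this disk, and no smaller disk contains both endpoints, so this is the minimum enclosing circle.
The points at distance exactly r from the centre are (-6, 9), (7, -9) — 2 points.

2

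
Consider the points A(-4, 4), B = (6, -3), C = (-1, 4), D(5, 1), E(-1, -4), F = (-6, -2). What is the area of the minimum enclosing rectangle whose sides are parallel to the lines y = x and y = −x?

119

In coordinates u = x + y, v = x − y the rectangle is axis-aligned; the map (x,y)→(u,v) scales areas by 2.
u-values: 0, 3, 3, 6, -5, -8; range = 6 − (-8) = 14.
v-values: -8, 9, -5, 4, 3, -4; range = 9 − (-8) = 17.
Area = (14 × 17) / 2 = 119.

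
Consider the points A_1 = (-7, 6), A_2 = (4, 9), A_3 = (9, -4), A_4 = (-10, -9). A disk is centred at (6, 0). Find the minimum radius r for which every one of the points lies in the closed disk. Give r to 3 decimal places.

18.358

The required radius is the distance from (6, 0) to the farthest point.
Squared distances: 205, 85, 25, 337.
Maximum is 337, attained at A_4.
r = √337 ≈ 18.358.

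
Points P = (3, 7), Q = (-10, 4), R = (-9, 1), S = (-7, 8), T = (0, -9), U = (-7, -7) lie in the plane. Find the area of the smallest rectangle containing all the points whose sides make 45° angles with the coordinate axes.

In coordinates u = x + y, v = x − y the rectangle is axis-aligned; the map (x,y)→(u,v) scales areas by 2.
u-values: 10, -6, -8, 1, -9, -14; range = 10 − (-14) = 24.
v-values: -4, -14, -10, -15, 9, 0; range = 9 − (-15) = 24.
Area = (24 × 24) / 2 = 288.

288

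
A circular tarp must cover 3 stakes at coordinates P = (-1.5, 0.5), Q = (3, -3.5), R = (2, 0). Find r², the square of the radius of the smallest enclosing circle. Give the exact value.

9.0625

Side lengths²: PQ² = 36.25, PR² = 12.5, QR² = 13.25.
Since PQ² = 36.25 ≥ 13.25 + 12.5 = 25.75, the angle opposite PQ is not acute, so the smallest enclosing circle has PQ as diameter.
Centre = midpoint of PQ = (0.75, -1.5), r² = 36.25/4 = 9.0625.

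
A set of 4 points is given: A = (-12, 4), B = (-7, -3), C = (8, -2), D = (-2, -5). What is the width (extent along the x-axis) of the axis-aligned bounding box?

max x = 8, min x = -12, so width = 20.

20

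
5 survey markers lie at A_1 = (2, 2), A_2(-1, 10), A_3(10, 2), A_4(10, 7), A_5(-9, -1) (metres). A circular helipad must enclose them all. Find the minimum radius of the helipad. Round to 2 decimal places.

10.31

By Welzl's lemma the MEC is supported by two points (diametrically opposite) or three points (on a circumcircle).
The farthest pair is A_4–A_5 with squared distance 425. The circle on this segment as diameter has centre (0.5, 3) and r² = 425/4 = 106.25.
Check A_1: distance² to centre = 3.25 ≤ 106.25, so it lies inside.
All remaining points lie in this disk, and no smaller disk contains both endpoints, so this is the minimum enclosing circle.
r = √(106.25) ≈ 10.31.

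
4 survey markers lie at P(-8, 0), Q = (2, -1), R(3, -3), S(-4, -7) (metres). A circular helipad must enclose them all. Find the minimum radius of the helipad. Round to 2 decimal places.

5.70

A smallest enclosing disk is always determined by at most three of the input points on its boundary.
The farthest pair is P–R with squared distance 130. The circle on this segment as diameter has centre (-2.5, -1.5) and r² = 130/4 = 32.5.
Check Q: distance² to centre = 20.5 ≤ 32.5, so it lies inside.
All remaining points lie in this disk, and no smaller disk contains both endpoints, so this is the minimum enclosing circle.
r = √(32.5) ≈ 5.70.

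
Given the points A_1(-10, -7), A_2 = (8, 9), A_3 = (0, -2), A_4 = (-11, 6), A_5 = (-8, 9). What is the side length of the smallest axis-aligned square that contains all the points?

19

The bounding box has width 19 and height 16.
An axis-aligned square enclosing the set must have side ≥ max(width, height).
So the minimum side is max(19, 16) = 19.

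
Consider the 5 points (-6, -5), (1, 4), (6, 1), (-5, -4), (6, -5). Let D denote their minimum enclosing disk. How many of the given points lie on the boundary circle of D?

By Welzl's lemma the MEC is supported by two points (diametrically opposite) or three points (on a circumcircle).
The farthest pair is (-6, -5)–(6, 1) with squared distance 180. The circle on this segment as diameter has centre (0, -2) and r² = 180/4 = 45.
Check (1, 4): distance² to centre = 37 ≤ 45, so it lies inside.
All remaining points lie in this disk, and no smaller disk contains both endpoints, so this is the minimum enclosing circle.
The points at distance exactly r from the centre are (-6, -5), (6, 1), (6, -5) — 3 points.

3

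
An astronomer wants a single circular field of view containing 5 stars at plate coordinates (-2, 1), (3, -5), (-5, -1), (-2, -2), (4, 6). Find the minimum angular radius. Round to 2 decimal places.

A smallest enclosing disk is always determined by at most three of the input points on its boundary.
The minimum enclosing circle is determined by three boundary points: (3, -5), (-5, -1), (4, 6).
Their circumcentre is (20/23, 17/23) with r² = 19825/529.
The farthest remaining point (-2, -2) is at distance² 8325/529 ≤ 19825/529.
r = √(19825/529) ≈ 6.12.

6.12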